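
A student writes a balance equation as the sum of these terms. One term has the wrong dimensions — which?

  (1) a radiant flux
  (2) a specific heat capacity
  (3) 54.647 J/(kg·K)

Dimensions:
  (1) [radiant flux] = kg·m²·s⁻³
  (2) [specific heat capacity] = m²·s⁻²·K⁻¹
  (3) J·kg⁻¹·K⁻¹ = N·m·kg⁻¹·K⁻¹ = m²·s⁻²·K⁻¹
All reduce to m²·s⁻²·K⁻¹ except (1), which is kg·m²·s⁻³.

(1)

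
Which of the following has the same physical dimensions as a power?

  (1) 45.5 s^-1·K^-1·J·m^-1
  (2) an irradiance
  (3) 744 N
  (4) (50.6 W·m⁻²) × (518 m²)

Reference: [power] = kg·m²·s⁻³.
Each option:
  (1) J·s⁻¹·m⁻¹·K⁻¹ = N·m·s⁻¹·m⁻¹·K⁻¹ = kg·m·s⁻³·K⁻¹
  (2) [irradiance] = kg·s⁻³
  (3) N = kg·m·s⁻²
  (4) [kg·s⁻³] · [m²] = kg·m²·s⁻³  ← same
Only (4) matches kg·m²·s⁻³.

(4)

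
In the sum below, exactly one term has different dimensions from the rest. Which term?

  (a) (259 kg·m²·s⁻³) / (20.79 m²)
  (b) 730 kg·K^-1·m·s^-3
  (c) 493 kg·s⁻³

(b)

Work out the base dimensions of each:
  (a) [kg·m²·s⁻³] / [m²] = kg·s⁻³
  (b) kg·m·s⁻³·K⁻¹
  (c) kg·s⁻³
All reduce to kg·s⁻³ except (b), which is kg·m·s⁻³·K⁻¹.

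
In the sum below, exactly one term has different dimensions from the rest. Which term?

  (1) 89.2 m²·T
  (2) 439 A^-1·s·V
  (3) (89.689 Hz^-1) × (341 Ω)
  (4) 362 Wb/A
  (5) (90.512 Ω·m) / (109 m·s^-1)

Work out the base dimensions of each:
  (1) T·m² = Wb·m⁻²·m² = kg·m²·s⁻²·A⁻¹
  (2) V·s·A⁻¹ = J·C⁻¹·s·A⁻¹ = kg·m²·s⁻²·A⁻²
  (3) [s] · [kg·m²·s⁻³·A⁻²] = kg·m²·s⁻²·A⁻²
  (4) Wb·A⁻¹ = V·s·A⁻¹ = kg·m²·s⁻²·A⁻²
  (5) [kg·m³·s⁻³·A⁻²] / [m·s⁻¹] = kg·m²·s⁻²·A⁻²
All reduce to kg·m²·s⁻²·A⁻² except (1), which is kg·m²·s⁻²·A⁻¹.

(1)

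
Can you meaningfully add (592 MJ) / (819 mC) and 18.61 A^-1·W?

Yes

Expand each in SI base units:
  (592 MJ) / (819 mC):  [kg·m²·s⁻²] / [s·A] = kg·m²·s⁻³·A⁻¹
  18.61 A^-1·W:  W·A⁻¹ = J·s⁻¹·A⁻¹ = kg·m²·s⁻³·A⁻¹
Both are kg·m²·s⁻³·A⁻¹, so they have the same dimensions and can be added.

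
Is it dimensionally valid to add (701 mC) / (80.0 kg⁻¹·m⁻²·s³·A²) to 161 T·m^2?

In SI base units:
  (701 mC) / (80.0 kg⁻¹·m⁻²·s³·A²):  [s·A] / [kg⁻¹·m⁻²·s³·A²] = kg·m²·s⁻²·A⁻¹
  161 T·m^2:  T·m² = Wb·m⁻²·m² = kg·m²·s⁻²·A⁻¹
Both are kg·m²·s⁻²·A⁻¹, so they have the same dimensions and can be added.

Yes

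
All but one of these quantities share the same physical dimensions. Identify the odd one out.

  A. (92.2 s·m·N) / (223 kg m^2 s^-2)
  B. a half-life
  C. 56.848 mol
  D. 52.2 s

C.

Expand each in SI base units:
  A. [kg·m²·s⁻¹] / [kg·m²·s⁻²] = s
  B. [half-life] = s
  C. mol
  D. s
All reduce to s except C., which is mol.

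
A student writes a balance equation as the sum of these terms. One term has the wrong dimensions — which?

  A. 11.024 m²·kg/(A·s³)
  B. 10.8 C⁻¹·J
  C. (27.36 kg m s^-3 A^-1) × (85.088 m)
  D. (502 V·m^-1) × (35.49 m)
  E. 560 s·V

In SI base units:
  A. kg·m²·s⁻³·A⁻¹
  B. J·C⁻¹ = N·m·(s·A)⁻¹ = kg·m²·s⁻³·A⁻¹
  C. [kg·m·s⁻³·A⁻¹] · [m] = kg·m²·s⁻³·A⁻¹
  D. [kg·m·s⁻³·A⁻¹] · [m] = kg·m²·s⁻³·A⁻¹
  E. V·s = J·C⁻¹·s = kg·m²·s⁻²·A⁻¹
All reduce to kg·m²·s⁻³·A⁻¹ except E., which is kg·m²·s⁻²·A⁻¹.

E.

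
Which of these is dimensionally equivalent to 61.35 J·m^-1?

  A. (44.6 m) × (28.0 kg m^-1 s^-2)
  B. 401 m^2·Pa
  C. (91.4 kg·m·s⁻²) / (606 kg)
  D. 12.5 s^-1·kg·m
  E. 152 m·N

Reference: J·m⁻¹ = N·m·m⁻¹ = kg·m·s⁻².
Each option:
  A. [m] · [kg·m⁻¹·s⁻²] = kg·s⁻²
  B. Pa·m² = N·m⁻²·m² = kg·m·s⁻²  ← same
  C. [kg·m·s⁻²] / [kg] = m·s⁻²
  D. kg·m·s⁻¹
  E. N·m = kg·m·s⁻²·m = kg·m²·s⁻²
Only B. matches kg·m·s⁻².

B.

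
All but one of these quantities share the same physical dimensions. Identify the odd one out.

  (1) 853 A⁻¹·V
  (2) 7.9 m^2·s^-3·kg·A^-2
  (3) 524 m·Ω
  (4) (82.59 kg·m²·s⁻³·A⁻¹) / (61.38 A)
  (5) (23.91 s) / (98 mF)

Expand each in SI base units:
  (1) V·A⁻¹ = J·C⁻¹·A⁻¹ = kg·m²·s⁻³·A⁻²
  (2) kg·m²·s⁻³·A⁻²
  (3) Ω·m = V·A⁻¹·m = kg·m³·s⁻³·A⁻²
  (4) [kg·m²·s⁻³·A⁻¹] / [A] = kg·m²·s⁻³·A⁻²
  (5) [s] / [kg⁻¹·m⁻²·s⁴·A²] = kg·m²·s⁻³·A⁻²
All reduce to kg·m²·s⁻³·A⁻² except (3), which is kg·m³·s⁻³·A⁻².

(3)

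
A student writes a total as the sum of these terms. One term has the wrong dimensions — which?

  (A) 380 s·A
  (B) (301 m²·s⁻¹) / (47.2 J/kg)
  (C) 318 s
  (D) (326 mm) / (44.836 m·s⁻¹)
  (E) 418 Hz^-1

Dimensions:
  (A) A·s = s·A
  (B) [m²·s⁻¹] / [m²·s⁻²] = s
  (C) s
  (D) [m] / [m·s⁻¹] = s
  (E) Hz⁻¹ = (s⁻¹)⁻¹ = s
All reduce to s except (A), which is s·A.

(A)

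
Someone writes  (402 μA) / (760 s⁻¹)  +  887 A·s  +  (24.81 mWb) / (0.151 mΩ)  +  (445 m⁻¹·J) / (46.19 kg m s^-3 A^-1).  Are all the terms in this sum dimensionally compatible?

Yes

Reduce each to base SI dimensions:
  (402 μA) / (760 s⁻¹):  [A] / [s⁻¹] = s·A
  887 A·s:  A·s = s·A
  (24.81 mWb) / (0.151 mΩ):  [kg·m²·s⁻²·A⁻¹] / [kg·m²·s⁻³·A⁻²] = s·A
  (445 m⁻¹·J) / (46.19 kg m s^-3 A^-1):  [kg·m·s⁻²] / [kg·m·s⁻³·A⁻¹] = s·A
Every term reduces to s·A.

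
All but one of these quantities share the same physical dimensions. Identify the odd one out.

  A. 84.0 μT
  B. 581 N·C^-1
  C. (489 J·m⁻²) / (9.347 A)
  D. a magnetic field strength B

B.

Expand each in SI base units:
  A. T = Wb·m⁻² = kg·s⁻²·A⁻¹
  B. N·C⁻¹ = kg·m·s⁻²·(s·A)⁻¹ = kg·m·s⁻³·A⁻¹
  C. [kg·s⁻²] / [A] = kg·s⁻²·A⁻¹
  D. [magnetic field strength B] = kg·s⁻²·A⁻¹
All reduce to kg·s⁻²·A⁻¹ except B., which is kg·m·s⁻³·A⁻¹.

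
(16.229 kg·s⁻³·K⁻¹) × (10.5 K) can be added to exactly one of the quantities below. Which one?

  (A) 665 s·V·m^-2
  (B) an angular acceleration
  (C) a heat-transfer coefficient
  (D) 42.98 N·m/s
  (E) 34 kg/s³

Reference: [kg·s⁻³·K⁻¹] · [K] = kg·s⁻³.
Each option:
  (A) V·s·m⁻² = J·C⁻¹·s·m⁻² = kg·s⁻²·A⁻¹
  (B) [angular acceleration] = s⁻²
  (C) [heat-transfer coefficient] = kg·s⁻³·K⁻¹
  (D) N·m·s⁻¹ = kg·m·s⁻²·m·s⁻¹ = kg·m²·s⁻³
  (E) kg·s⁻³  ← same
Only (E) matches kg·s⁻³.

(E)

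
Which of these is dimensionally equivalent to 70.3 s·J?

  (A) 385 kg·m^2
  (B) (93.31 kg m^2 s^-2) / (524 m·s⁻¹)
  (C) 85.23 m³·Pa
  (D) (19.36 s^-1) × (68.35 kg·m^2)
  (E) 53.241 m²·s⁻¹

Reference: J·s = N·m·s = kg·m²·s⁻¹.
Each option:
  (A) kg·m²
  (B) [kg·m²·s⁻²] / [m·s⁻¹] = kg·m·s⁻¹
  (C) Pa·m³ = N·m⁻²·m³ = kg·m²·s⁻²
  (D) [s⁻¹] · [kg·m²] = kg·m²·s⁻¹  ← same
  (E) m²·s⁻¹
Only (D) matches kg·m²·s⁻¹.

(D)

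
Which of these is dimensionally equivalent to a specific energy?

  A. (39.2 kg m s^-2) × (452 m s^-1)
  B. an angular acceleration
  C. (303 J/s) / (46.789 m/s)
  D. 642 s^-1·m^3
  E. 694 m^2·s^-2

E.

Reference: [specific energy] = m²·s⁻².
Each option:
  A. [kg·m·s⁻²] · [m·s⁻¹] = kg·m²·s⁻³
  B. [angular acceleration] = s⁻²
  C. [kg·m²·s⁻³] / [m·s⁻¹] = kg·m·s⁻²
  D. m³·s⁻¹
  E. m²·s⁻²  ← same
Only E. matches m²·s⁻².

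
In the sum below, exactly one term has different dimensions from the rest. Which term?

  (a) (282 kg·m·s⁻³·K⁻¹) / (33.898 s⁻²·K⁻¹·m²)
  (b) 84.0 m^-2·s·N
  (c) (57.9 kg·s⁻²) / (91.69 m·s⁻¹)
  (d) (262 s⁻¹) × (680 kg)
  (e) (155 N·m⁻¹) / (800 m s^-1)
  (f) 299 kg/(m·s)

Dimensions:
  (a) [kg·m·s⁻³·K⁻¹] / [m²·s⁻²·K⁻¹] = kg·m⁻¹·s⁻¹
  (b) N·s·m⁻² = kg·m·s⁻²·s·m⁻² = kg·m⁻¹·s⁻¹
  (c) [kg·s⁻²] / [m·s⁻¹] = kg·m⁻¹·s⁻¹
  (d) [s⁻¹] · [kg] = kg·s⁻¹
  (e) [kg·s⁻²] / [m·s⁻¹] = kg·m⁻¹·s⁻¹
  (f) kg·m⁻¹·s⁻¹
All reduce to kg·m⁻¹·s⁻¹ except (d), which is kg·s⁻¹.

(d)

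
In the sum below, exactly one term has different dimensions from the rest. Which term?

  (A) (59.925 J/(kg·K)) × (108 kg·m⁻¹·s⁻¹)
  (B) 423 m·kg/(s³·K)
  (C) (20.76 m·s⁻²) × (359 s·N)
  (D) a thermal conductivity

(C)

Reduce each to base SI dimensions:
  (A) [m²·s⁻²·K⁻¹] · [kg·m⁻¹·s⁻¹] = kg·m·s⁻³·K⁻¹
  (B) kg·m·s⁻³·K⁻¹
  (C) [m·s⁻²] · [kg·m·s⁻¹] = kg·m²·s⁻³
  (D) [thermal conductivity] = kg·m·s⁻³·K⁻¹
All reduce to kg·m·s⁻³·K⁻¹ except (C), which is kg·m²·s⁻³.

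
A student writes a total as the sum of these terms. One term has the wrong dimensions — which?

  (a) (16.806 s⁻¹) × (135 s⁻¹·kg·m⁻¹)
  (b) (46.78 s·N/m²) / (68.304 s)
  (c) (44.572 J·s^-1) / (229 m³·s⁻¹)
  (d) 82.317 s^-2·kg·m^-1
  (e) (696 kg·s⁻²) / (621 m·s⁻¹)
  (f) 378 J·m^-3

(e)

In SI base units:
  (a) [s⁻¹] · [kg·m⁻¹·s⁻¹] = kg·m⁻¹·s⁻²
  (b) [kg·m⁻¹·s⁻¹] / [s] = kg·m⁻¹·s⁻²
  (c) [kg·m²·s⁻³] / [m³·s⁻¹] = kg·m⁻¹·s⁻²
  (d) kg·m⁻¹·s⁻²
  (e) [kg·s⁻²] / [m·s⁻¹] = kg·m⁻¹·s⁻¹
  (f) J·m⁻³ = N·m·m⁻³ = kg·m⁻¹·s⁻²
All reduce to kg·m⁻¹·s⁻² except (e), which is kg·m⁻¹·s⁻¹.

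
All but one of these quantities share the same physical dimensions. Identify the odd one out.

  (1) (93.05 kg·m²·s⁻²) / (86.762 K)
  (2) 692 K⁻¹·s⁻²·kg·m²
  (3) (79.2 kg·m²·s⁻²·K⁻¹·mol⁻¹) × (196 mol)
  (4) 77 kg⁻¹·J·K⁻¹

(4)

Dimensions:
  (1) [kg·m²·s⁻²] / [K] = kg·m²·s⁻²·K⁻¹
  (2) kg·m²·s⁻²·K⁻¹
  (3) [kg·m²·s⁻²·K⁻¹·mol⁻¹] · [mol] = kg·m²·s⁻²·K⁻¹
  (4) J·kg⁻¹·K⁻¹ = N·m·kg⁻¹·K⁻¹ = m²·s⁻²·K⁻¹
All reduce to kg·m²·s⁻²·K⁻¹ except (4), which is m²·s⁻²·K⁻¹.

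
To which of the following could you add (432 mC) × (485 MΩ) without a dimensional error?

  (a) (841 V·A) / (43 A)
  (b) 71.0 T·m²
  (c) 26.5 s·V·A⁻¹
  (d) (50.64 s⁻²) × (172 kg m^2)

Reference: [s·A] · [kg·m²·s⁻³·A⁻²] = kg·m²·s⁻²·A⁻¹.
Each option:
  (a) [kg·m²·s⁻³] / [A] = kg·m²·s⁻³·A⁻¹
  (b) T·m² = Wb·m⁻²·m² = kg·m²·s⁻²·A⁻¹  ← same
  (c) V·s·A⁻¹ = J·C⁻¹·s·A⁻¹ = kg·m²·s⁻²·A⁻²
  (d) [s⁻²] · [kg·m²] = kg·m²·s⁻²
Only (b) matches kg·m²·s⁻²·A⁻¹.

(b)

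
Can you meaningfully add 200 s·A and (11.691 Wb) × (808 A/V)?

Work out the base dimensions of each:
  200 s·A:  A·s = s·A
  (11.691 Wb) × (808 A/V):  [kg·m²·s⁻²·A⁻¹] · [kg⁻¹·m⁻²·s³·A²] = s·A
Both are s·A, so they have the same dimensions and can be added.

Yes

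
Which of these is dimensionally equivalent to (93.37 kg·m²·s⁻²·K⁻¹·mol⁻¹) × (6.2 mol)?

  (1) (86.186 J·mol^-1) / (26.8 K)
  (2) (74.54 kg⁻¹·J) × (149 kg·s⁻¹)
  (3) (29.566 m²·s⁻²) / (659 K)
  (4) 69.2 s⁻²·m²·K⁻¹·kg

Reference: [kg·m²·s⁻²·K⁻¹·mol⁻¹] · [mol] = kg·m²·s⁻²·K⁻¹.
Each option:
  (1) [kg·m²·s⁻²·mol⁻¹] / [K] = kg·m²·s⁻²·K⁻¹·mol⁻¹
  (2) [m²·s⁻²] · [kg·s⁻¹] = kg·m²·s⁻³
  (3) [m²·s⁻²] / [K] = m²·s⁻²·K⁻¹
  (4) kg·m²·s⁻²·K⁻¹  ← same
Only (4) matches kg·m²·s⁻²·K⁻¹.

(4)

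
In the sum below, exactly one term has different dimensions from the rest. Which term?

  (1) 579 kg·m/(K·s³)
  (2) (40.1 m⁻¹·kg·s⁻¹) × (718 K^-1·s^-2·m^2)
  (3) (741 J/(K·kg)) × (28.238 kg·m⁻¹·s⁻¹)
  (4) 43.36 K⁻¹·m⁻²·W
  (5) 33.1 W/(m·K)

In SI base units:
  (1) kg·m·s⁻³·K⁻¹
  (2) [kg·m⁻¹·s⁻¹] · [m²·s⁻²·K⁻¹] = kg·m·s⁻³·K⁻¹
  (3) [m²·s⁻²·K⁻¹] · [kg·m⁻¹·s⁻¹] = kg·m·s⁻³·K⁻¹
  (4) W·m⁻²·K⁻¹ = J·s⁻¹·m⁻²·K⁻¹ = kg·s⁻³·K⁻¹
  (5) W·m⁻¹·K⁻¹ = J·s⁻¹·m⁻¹·K⁻¹ = kg·m·s⁻³·K⁻¹
All reduce to kg·m·s⁻³·K⁻¹ except (4), which is kg·s⁻³·K⁻¹.

(4)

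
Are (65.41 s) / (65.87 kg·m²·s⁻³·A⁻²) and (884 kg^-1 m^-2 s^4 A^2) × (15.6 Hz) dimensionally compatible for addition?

In SI base units:
  (65.41 s) / (65.87 kg·m²·s⁻³·A⁻²):  [s] / [kg·m²·s⁻³·A⁻²] = kg⁻¹·m⁻²·s⁴·A²
  (884 kg^-1 m^-2 s^4 A^2) × (15.6 Hz):  [kg⁻¹·m⁻²·s⁴·A²] · [s⁻¹] = kg⁻¹·m⁻²·s³·A²
kg⁻¹·m⁻²·s⁴·A² ≠ kg⁻¹·m⁻²·s³·A², so they cannot be added.

No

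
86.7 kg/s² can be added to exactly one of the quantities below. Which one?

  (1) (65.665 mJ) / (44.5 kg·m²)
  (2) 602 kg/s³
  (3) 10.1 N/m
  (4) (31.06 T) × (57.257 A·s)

(3)

Reference: kg·s⁻².
Each option:
  (1) [kg·m²·s⁻²] / [kg·m²] = s⁻²
  (2) kg·s⁻³
  (3) N·m⁻¹ = kg·m·s⁻²·m⁻¹ = kg·s⁻²  ← same
  (4) [kg·s⁻²·A⁻¹] · [s·A] = kg·s⁻¹
Only (3) matches kg·s⁻².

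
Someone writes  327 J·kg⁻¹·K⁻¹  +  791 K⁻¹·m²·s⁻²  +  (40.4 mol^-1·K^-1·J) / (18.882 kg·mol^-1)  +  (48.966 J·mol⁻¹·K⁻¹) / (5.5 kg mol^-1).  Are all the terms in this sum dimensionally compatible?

Yes

Dimensions:
  327 J·kg⁻¹·K⁻¹:  J·kg⁻¹·K⁻¹ = N·m·kg⁻¹·K⁻¹ = m²·s⁻²·K⁻¹
  791 K⁻¹·m²·s⁻²:  m²·s⁻²·K⁻¹
  (40.4 mol^-1·K^-1·J) / (18.882 kg·mol^-1):  [kg·m²·s⁻²·K⁻¹·mol⁻¹] / [kg·mol⁻¹] = m²·s⁻²·K⁻¹
  (48.966 J·mol⁻¹·K⁻¹) / (5.5 kg mol^-1):  [kg·m²·s⁻²·K⁻¹·mol⁻¹] / [kg·mol⁻¹] = m²·s⁻²·K⁻¹
Every term reduces to m²·s⁻²·K⁻¹.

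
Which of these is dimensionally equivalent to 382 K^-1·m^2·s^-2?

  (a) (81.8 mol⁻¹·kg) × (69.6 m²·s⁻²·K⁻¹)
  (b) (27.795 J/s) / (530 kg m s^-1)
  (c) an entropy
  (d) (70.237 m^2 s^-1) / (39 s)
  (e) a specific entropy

(e)

Reference: m²·s⁻²·K⁻¹.
Each option:
  (a) [kg·mol⁻¹] · [m²·s⁻²·K⁻¹] = kg·m²·s⁻²·K⁻¹·mol⁻¹
  (b) [kg·m²·s⁻³] / [kg·m·s⁻¹] = m·s⁻²
  (c) [entropy] = kg·m²·s⁻²·K⁻¹
  (d) [m²·s⁻¹] / [s] = m²·s⁻²
  (e) [specific entropy] = m²·s⁻²·K⁻¹  ← same
Only (e) matches m²·s⁻²·K⁻¹.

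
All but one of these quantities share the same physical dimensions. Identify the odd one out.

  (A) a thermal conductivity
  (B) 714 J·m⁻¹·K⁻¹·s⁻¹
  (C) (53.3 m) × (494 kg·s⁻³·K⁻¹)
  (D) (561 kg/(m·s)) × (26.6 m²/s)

Work out the base dimensions of each:
  (A) [thermal conductivity] = kg·m·s⁻³·K⁻¹
  (B) J·s⁻¹·m⁻¹·K⁻¹ = N·m·s⁻¹·m⁻¹·K⁻¹ = kg·m·s⁻³·K⁻¹
  (C) [m] · [kg·s⁻³·K⁻¹] = kg·m·s⁻³·K⁻¹
  (D) [kg·m⁻¹·s⁻¹] · [m²·s⁻¹] = kg·m·s⁻²
All reduce to kg·m·s⁻³·K⁻¹ except (D), which is kg·m·s⁻².

(D)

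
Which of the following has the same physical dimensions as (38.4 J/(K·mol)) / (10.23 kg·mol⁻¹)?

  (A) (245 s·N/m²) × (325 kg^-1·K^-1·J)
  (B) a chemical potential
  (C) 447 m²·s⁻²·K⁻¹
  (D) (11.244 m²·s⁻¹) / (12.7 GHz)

(C)

Reference: [kg·m²·s⁻²·K⁻¹·mol⁻¹] / [kg·mol⁻¹] = m²·s⁻²·K⁻¹.
Each option:
  (A) [kg·m⁻¹·s⁻¹] · [m²·s⁻²·K⁻¹] = kg·m·s⁻³·K⁻¹
  (B) [chemical potential] = kg·m²·s⁻²·mol⁻¹
  (C) m²·s⁻²·K⁻¹  ← same
  (D) [m²·s⁻¹] / [s⁻¹] = m²
Only (C) matches m²·s⁻²·K⁻¹.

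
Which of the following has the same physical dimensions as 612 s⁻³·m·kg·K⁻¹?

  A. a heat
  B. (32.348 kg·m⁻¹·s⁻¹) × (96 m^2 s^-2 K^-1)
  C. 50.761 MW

Reference: kg·m·s⁻³·K⁻¹.
Each option:
  A. [heat] = kg·m²·s⁻²
  B. [kg·m⁻¹·s⁻¹] · [m²·s⁻²·K⁻¹] = kg·m·s⁻³·K⁻¹  ← same
  C. W = J·s⁻¹ = kg·m²·s⁻³
Only B. matches kg·m·s⁻³·K⁻¹.

B.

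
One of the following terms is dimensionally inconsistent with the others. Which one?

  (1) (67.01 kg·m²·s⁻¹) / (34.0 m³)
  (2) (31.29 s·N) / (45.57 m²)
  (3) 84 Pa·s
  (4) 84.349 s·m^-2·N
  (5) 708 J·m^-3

(5)

Expand each in SI base units:
  (1) [kg·m²·s⁻¹] / [m³] = kg·m⁻¹·s⁻¹
  (2) [kg·m·s⁻¹] / [m²] = kg·m⁻¹·s⁻¹
  (3) Pa·s = N·m⁻²·s = kg·m⁻¹·s⁻¹
  (4) N·s·m⁻² = kg·m·s⁻²·s·m⁻² = kg·m⁻¹·s⁻¹
  (5) J·m⁻³ = N·m·m⁻³ = kg·m⁻¹·s⁻²
All reduce to kg·m⁻¹·s⁻¹ except (5), which is kg·m⁻¹·s⁻².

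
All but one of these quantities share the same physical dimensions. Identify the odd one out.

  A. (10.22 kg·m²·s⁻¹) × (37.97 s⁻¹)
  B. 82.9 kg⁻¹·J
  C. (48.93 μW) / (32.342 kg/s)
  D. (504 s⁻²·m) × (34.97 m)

A.

Reduce each to base SI dimensions:
  A. [kg·m²·s⁻¹] · [s⁻¹] = kg·m²·s⁻²
  B. J·kg⁻¹ = N·m·kg⁻¹ = m²·s⁻²
  C. [kg·m²·s⁻³] / [kg·s⁻¹] = m²·s⁻²
  D. [m·s⁻²] · [m] = m²·s⁻²
All reduce to m²·s⁻² except A., which is kg·m²·s⁻².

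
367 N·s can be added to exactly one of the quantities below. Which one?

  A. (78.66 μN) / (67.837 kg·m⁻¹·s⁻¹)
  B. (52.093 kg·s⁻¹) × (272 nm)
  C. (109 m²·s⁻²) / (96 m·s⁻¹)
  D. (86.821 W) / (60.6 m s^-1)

B.

Reference: N·s = kg·m·s⁻²·s = kg·m·s⁻¹.
Each option:
  A. [kg·m·s⁻²] / [kg·m⁻¹·s⁻¹] = m²·s⁻¹
  B. [kg·s⁻¹] · [m] = kg·m·s⁻¹  ← same
  C. [m²·s⁻²] / [m·s⁻¹] = m·s⁻¹
  D. [kg·m²·s⁻³] / [m·s⁻¹] = kg·m·s⁻²
Only B. matches kg·m·s⁻¹.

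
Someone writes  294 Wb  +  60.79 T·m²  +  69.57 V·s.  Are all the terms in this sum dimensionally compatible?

Yes

Work out the base dimensions of each:
  294 Wb:  Wb = V·s = kg·m²·s⁻²·A⁻¹
  60.79 T·m²:  T·m² = Wb·m⁻²·m² = kg·m²·s⁻²·A⁻¹
  69.57 V·s:  V·s = J·C⁻¹·s = kg·m²·s⁻²·A⁻¹
Every term reduces to kg·m²·s⁻²·A⁻¹.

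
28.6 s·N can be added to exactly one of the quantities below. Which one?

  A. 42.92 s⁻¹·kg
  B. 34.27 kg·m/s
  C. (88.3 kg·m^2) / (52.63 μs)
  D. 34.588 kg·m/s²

Reference: N·s = kg·m·s⁻²·s = kg·m·s⁻¹.
Each option:
  A. kg·s⁻¹
  B. kg·m·s⁻¹  ← same
  C. [kg·m²] / [s] = kg·m²·s⁻¹
  D. kg·m·s⁻²
Only B. matches kg·m·s⁻¹.

B.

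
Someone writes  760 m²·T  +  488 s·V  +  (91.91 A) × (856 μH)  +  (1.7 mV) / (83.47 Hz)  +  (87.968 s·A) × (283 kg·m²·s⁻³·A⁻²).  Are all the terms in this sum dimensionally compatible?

Reduce each to base SI dimensions:
  760 m²·T:  T·m² = Wb·m⁻²·m² = kg·m²·s⁻²·A⁻¹
  488 s·V:  V·s = J·C⁻¹·s = kg·m²·s⁻²·A⁻¹
  (91.91 A) × (856 μH):  [A] · [kg·m²·s⁻²·A⁻²] = kg·m²·s⁻²·A⁻¹
  (1.7 mV) / (83.47 Hz):  [kg·m²·s⁻³·A⁻¹] / [s⁻¹] = kg·m²·s⁻²·A⁻¹
  (87.968 s·A) × (283 kg·m²·s⁻³·A⁻²):  [s·A] · [kg·m²·s⁻³·A⁻²] = kg·m²·s⁻²·A⁻¹
Every term reduces to kg·m²·s⁻²·A⁻¹.

Yes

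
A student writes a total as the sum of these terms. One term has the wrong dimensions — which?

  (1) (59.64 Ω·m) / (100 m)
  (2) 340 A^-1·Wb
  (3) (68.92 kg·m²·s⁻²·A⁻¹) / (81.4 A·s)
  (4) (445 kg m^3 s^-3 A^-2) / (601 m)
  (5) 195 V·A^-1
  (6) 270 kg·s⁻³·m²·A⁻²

In SI base units:
  (1) [kg·m³·s⁻³·A⁻²] / [m] = kg·m²·s⁻³·A⁻²
  (2) Wb·A⁻¹ = V·s·A⁻¹ = kg·m²·s⁻²·A⁻²
  (3) [kg·m²·s⁻²·A⁻¹] / [s·A] = kg·m²·s⁻³·A⁻²
  (4) [kg·m³·s⁻³·A⁻²] / [m] = kg·m²·s⁻³·A⁻²
  (5) V·A⁻¹ = J·C⁻¹·A⁻¹ = kg·m²·s⁻³·A⁻²
  (6) kg·m²·s⁻³·A⁻²
All reduce to kg·m²·s⁻³·A⁻² except (2), which is kg·m²·s⁻²·A⁻².

(2)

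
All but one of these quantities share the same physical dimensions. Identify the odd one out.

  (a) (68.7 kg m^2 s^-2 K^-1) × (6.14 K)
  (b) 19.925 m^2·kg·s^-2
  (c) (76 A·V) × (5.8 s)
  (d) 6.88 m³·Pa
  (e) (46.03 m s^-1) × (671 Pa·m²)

Reduce each to base SI dimensions:
  (a) [kg·m²·s⁻²·K⁻¹] · [K] = kg·m²·s⁻²
  (b) kg·m²·s⁻²
  (c) [kg·m²·s⁻³] · [s] = kg·m²·s⁻²
  (d) Pa·m³ = N·m⁻²·m³ = kg·m²·s⁻²
  (e) [m·s⁻¹] · [kg·m·s⁻²] = kg·m²·s⁻³
All reduce to kg·m²·s⁻² except (e), which is kg·m²·s⁻³.

(e)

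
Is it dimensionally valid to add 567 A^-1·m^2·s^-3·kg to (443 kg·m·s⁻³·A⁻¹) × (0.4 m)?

Expand each in SI base units:
  567 A^-1·m^2·s^-3·kg:  kg·m²·s⁻³·A⁻¹
  (443 kg·m·s⁻³·A⁻¹) × (0.4 m):  [kg·m·s⁻³·A⁻¹] · [m] = kg·m²·s⁻³·A⁻¹
Both are kg·m²·s⁻³·A⁻¹, so they have the same dimensions and can be added.

Yes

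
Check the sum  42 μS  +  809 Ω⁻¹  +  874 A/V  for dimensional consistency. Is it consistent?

Yes

Expand each in SI base units:
  42 μS:  S = Ω⁻¹ = kg⁻¹·m⁻²·s³·A²
  809 Ω⁻¹:  Ω⁻¹ = (V·A⁻¹)⁻¹ = kg⁻¹·m⁻²·s³·A²
  874 A/V:  A·V⁻¹ = A·(J·C⁻¹)⁻¹ = kg⁻¹·m⁻²·s³·A²
Every term reduces to kg⁻¹·m⁻²·s³·A².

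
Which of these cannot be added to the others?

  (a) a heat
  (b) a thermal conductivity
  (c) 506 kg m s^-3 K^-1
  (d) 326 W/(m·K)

Dimensions:
  (a) [heat] = kg·m²·s⁻²
  (b) [thermal conductivity] = kg·m·s⁻³·K⁻¹
  (c) kg·m·s⁻³·K⁻¹
  (d) W·m⁻¹·K⁻¹ = J·s⁻¹·m⁻¹·K⁻¹ = kg·m·s⁻³·K⁻¹
All reduce to kg·m·s⁻³·K⁻¹ except (a), which is kg·m²·s⁻².

(a)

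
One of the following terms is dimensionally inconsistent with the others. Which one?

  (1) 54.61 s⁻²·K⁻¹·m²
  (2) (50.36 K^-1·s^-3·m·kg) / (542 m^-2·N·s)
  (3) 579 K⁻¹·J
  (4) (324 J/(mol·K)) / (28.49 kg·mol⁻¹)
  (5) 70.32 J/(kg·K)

(3)

Work out the base dimensions of each:
  (1) m²·s⁻²·K⁻¹
  (2) [kg·m·s⁻³·K⁻¹] / [kg·m⁻¹·s⁻¹] = m²·s⁻²·K⁻¹
  (3) J·K⁻¹ = N·m·K⁻¹ = kg·m²·s⁻²·K⁻¹
  (4) [kg·m²·s⁻²·K⁻¹·mol⁻¹] / [kg·mol⁻¹] = m²·s⁻²·K⁻¹
  (5) J·kg⁻¹·K⁻¹ = N·m·kg⁻¹·K⁻¹ = m²·s⁻²·K⁻¹
All reduce to m²·s⁻²·K⁻¹ except (3), which is kg·m²·s⁻²·K⁻¹.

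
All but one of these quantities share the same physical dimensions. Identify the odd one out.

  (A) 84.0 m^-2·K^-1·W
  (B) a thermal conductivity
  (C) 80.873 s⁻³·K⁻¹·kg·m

(A)

Reduce each to base SI dimensions:
  (A) W·m⁻²·K⁻¹ = J·s⁻¹·m⁻²·K⁻¹ = kg·s⁻³·K⁻¹
  (B) [thermal conductivity] = kg·m·s⁻³·K⁻¹
  (C) kg·m·s⁻³·K⁻¹
All reduce to kg·m·s⁻³·K⁻¹ except (A), which is kg·s⁻³·K⁻¹.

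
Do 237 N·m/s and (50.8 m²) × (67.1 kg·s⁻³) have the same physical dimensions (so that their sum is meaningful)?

Reduce each to base SI dimensions:
  237 N·m/s:  N·m·s⁻¹ = kg·m·s⁻²·m·s⁻¹ = kg·m²·s⁻³
  (50.8 m²) × (67.1 kg·s⁻³):  [m²] · [kg·s⁻³] = kg·m²·s⁻³
Both are kg·m²·s⁻³, so they have the same dimensions and can be added.

Yes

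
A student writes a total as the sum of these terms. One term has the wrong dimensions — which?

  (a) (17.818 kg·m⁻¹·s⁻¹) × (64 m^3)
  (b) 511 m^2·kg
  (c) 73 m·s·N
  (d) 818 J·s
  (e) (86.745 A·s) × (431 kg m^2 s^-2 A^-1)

(b)

Work out the base dimensions of each:
  (a) [kg·m⁻¹·s⁻¹] · [m³] = kg·m²·s⁻¹
  (b) kg·m²
  (c) N·m·s = kg·m·s⁻²·m·s = kg·m²·s⁻¹
  (d) J·s = N·m·s = kg·m²·s⁻¹
  (e) [s·A] · [kg·m²·s⁻²·A⁻¹] = kg·m²·s⁻¹
All reduce to kg·m²·s⁻¹ except (b), which is kg·m².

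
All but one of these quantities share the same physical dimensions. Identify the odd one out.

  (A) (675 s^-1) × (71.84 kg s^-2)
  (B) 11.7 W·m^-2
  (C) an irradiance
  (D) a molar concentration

Reduce each to base SI dimensions:
  (A) [s⁻¹] · [kg·s⁻²] = kg·s⁻³
  (B) W·m⁻² = J·s⁻¹·m⁻² = kg·s⁻³
  (C) [irradiance] = kg·s⁻³
  (D) [molar concentration] = m⁻³·mol
All reduce to kg·s⁻³ except (D), which is m⁻³·mol.

(D)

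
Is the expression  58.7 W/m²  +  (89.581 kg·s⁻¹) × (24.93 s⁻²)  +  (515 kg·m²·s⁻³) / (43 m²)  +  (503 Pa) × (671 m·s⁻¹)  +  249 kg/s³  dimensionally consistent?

Yes

Expand each in SI base units:
  58.7 W/m²:  W·m⁻² = J·s⁻¹·m⁻² = kg·s⁻³
  (89.581 kg·s⁻¹) × (24.93 s⁻²):  [kg·s⁻¹] · [s⁻²] = kg·s⁻³
  (515 kg·m²·s⁻³) / (43 m²):  [kg·m²·s⁻³] / [m²] = kg·s⁻³
  (503 Pa) × (671 m·s⁻¹):  [kg·m⁻¹·s⁻²] · [m·s⁻¹] = kg·s⁻³
  249 kg/s³:  kg·s⁻³
Every term reduces to kg·s⁻³.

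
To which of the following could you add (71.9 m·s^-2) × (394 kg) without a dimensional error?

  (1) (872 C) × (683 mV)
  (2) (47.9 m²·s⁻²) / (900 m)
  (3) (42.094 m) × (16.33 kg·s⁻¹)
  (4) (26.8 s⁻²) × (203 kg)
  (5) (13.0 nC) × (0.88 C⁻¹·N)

(5)

Reference: [m·s⁻²] · [kg] = kg·m·s⁻².
Each option:
  (1) [s·A] · [kg·m²·s⁻³·A⁻¹] = kg·m²·s⁻²
  (2) [m²·s⁻²] / [m] = m·s⁻²
  (3) [m] · [kg·s⁻¹] = kg·m·s⁻¹
  (4) [s⁻²] · [kg] = kg·s⁻²
  (5) [s·A] · [kg·m·s⁻³·A⁻¹] = kg·m·s⁻²  ← same
Only (5) matches kg·m·s⁻².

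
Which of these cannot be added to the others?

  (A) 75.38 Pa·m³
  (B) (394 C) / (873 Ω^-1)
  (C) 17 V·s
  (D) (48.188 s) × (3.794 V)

(A)

Reduce each to base SI dimensions:
  (A) Pa·m³ = N·m⁻²·m³ = kg·m²·s⁻²
  (B) [s·A] / [kg⁻¹·m⁻²·s³·A²] = kg·m²·s⁻²·A⁻¹
  (C) V·s = J·C⁻¹·s = kg·m²·s⁻²·A⁻¹
  (D) [s] · [kg·m²·s⁻³·A⁻¹] = kg·m²·s⁻²·A⁻¹
All reduce to kg·m²·s⁻²·A⁻¹ except (A), which is kg·m²·s⁻².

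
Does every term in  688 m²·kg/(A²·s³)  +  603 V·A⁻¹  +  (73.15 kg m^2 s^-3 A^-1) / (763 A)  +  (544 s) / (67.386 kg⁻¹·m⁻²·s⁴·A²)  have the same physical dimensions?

In SI base units:
  688 m²·kg/(A²·s³):  kg·m²·s⁻³·A⁻²
  603 V·A⁻¹:  V·A⁻¹ = J·C⁻¹·A⁻¹ = kg·m²·s⁻³·A⁻²
  (73.15 kg m^2 s^-3 A^-1) / (763 A):  [kg·m²·s⁻³·A⁻¹] / [A] = kg·m²·s⁻³·A⁻²
  (544 s) / (67.386 kg⁻¹·m⁻²·s⁴·A²):  [s] / [kg⁻¹·m⁻²·s⁴·A²] = kg·m²·s⁻³·A⁻²
Every term reduces to kg·m²·s⁻³·A⁻².

Yes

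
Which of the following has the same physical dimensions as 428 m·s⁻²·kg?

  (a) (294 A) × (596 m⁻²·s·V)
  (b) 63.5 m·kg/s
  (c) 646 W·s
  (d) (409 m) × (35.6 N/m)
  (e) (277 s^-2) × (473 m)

(d)

Reference: kg·m·s⁻².
Each option:
  (a) [A] · [kg·s⁻²·A⁻¹] = kg·s⁻²
  (b) kg·m·s⁻¹
  (c) W·s = J·s⁻¹·s = kg·m²·s⁻²
  (d) [m] · [kg·s⁻²] = kg·m·s⁻²  ← same
  (e) [s⁻²] · [m] = m·s⁻²
Only (d) matches kg·m·s⁻².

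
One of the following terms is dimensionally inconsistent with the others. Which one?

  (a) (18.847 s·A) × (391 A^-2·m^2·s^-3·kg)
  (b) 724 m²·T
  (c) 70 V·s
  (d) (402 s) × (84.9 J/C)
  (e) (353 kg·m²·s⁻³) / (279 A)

(e)

Reduce each to base SI dimensions:
  (a) [s·A] · [kg·m²·s⁻³·A⁻²] = kg·m²·s⁻²·A⁻¹
  (b) T·m² = Wb·m⁻²·m² = kg·m²·s⁻²·A⁻¹
  (c) V·s = J·C⁻¹·s = kg·m²·s⁻²·A⁻¹
  (d) [s] · [kg·m²·s⁻³·A⁻¹] = kg·m²·s⁻²·A⁻¹
  (e) [kg·m²·s⁻³] / [A] = kg·m²·s⁻³·A⁻¹
All reduce to kg·m²·s⁻²·A⁻¹ except (e), which is kg·m²·s⁻³·A⁻¹.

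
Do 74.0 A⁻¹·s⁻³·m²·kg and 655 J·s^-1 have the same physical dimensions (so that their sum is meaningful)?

No

Dimensions:
  74.0 A⁻¹·s⁻³·m²·kg:  kg·m²·s⁻³·A⁻¹
  655 J·s^-1:  J·s⁻¹ = N·m·s⁻¹ = kg·m²·s⁻³
kg·m²·s⁻³·A⁻¹ ≠ kg·m²·s⁻³, so they cannot be added.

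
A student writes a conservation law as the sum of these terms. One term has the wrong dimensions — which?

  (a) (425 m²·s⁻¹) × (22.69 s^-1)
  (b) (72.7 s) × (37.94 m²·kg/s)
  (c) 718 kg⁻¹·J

(b)

Reduce each to base SI dimensions:
  (a) [m²·s⁻¹] · [s⁻¹] = m²·s⁻²
  (b) [s] · [kg·m²·s⁻¹] = kg·m²
  (c) J·kg⁻¹ = N·m·kg⁻¹ = m²·s⁻²
All reduce to m²·s⁻² except (b), which is kg·m².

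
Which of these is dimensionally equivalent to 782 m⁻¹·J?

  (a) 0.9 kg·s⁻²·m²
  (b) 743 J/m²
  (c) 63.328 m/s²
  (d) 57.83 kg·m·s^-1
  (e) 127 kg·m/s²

(e)

Reference: J·m⁻¹ = N·m·m⁻¹ = kg·m·s⁻².
Each option:
  (a) kg·m²·s⁻²
  (b) J·m⁻² = N·m·m⁻² = kg·s⁻²
  (c) m·s⁻²
  (d) kg·m·s⁻¹
  (e) kg·m·s⁻²  ← same
Only (e) matches kg·m·s⁻².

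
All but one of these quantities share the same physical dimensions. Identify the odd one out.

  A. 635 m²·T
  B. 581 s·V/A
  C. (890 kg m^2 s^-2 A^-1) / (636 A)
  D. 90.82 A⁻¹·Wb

A.

Dimensions:
  A. T·m² = Wb·m⁻²·m² = kg·m²·s⁻²·A⁻¹
  B. V·s·A⁻¹ = J·C⁻¹·s·A⁻¹ = kg·m²·s⁻²·A⁻²
  C. [kg·m²·s⁻²·A⁻¹] / [A] = kg·m²·s⁻²·A⁻²
  D. Wb·A⁻¹ = V·s·A⁻¹ = kg·m²·s⁻²·A⁻²
All reduce to kg·m²·s⁻²·A⁻² except A., which is kg·m²·s⁻²·A⁻¹.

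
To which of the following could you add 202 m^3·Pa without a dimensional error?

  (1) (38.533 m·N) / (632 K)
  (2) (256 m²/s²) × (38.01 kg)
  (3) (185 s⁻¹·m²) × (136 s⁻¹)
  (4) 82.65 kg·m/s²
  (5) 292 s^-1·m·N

Reference: Pa·m³ = N·m⁻²·m³ = kg·m²·s⁻².
Each option:
  (1) [kg·m²·s⁻²] / [K] = kg·m²·s⁻²·K⁻¹
  (2) [m²·s⁻²] · [kg] = kg·m²·s⁻²  ← same
  (3) [m²·s⁻¹] · [s⁻¹] = m²·s⁻²
  (4) kg·m·s⁻²
  (5) N·m·s⁻¹ = kg·m·s⁻²·m·s⁻¹ = kg·m²·s⁻³
Only (2) matches kg·m²·s⁻².

(2)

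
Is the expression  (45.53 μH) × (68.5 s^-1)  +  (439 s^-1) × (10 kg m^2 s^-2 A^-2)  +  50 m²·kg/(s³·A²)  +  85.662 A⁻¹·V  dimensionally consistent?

Yes

Work out the base dimensions of each:
  (45.53 μH) × (68.5 s^-1):  [kg·m²·s⁻²·A⁻²] · [s⁻¹] = kg·m²·s⁻³·A⁻²
  (439 s^-1) × (10 kg m^2 s^-2 A^-2):  [s⁻¹] · [kg·m²·s⁻²·A⁻²] = kg·m²·s⁻³·A⁻²
  50 m²·kg/(s³·A²):  kg·m²·s⁻³·A⁻²
  85.662 A⁻¹·V:  V·A⁻¹ = J·C⁻¹·A⁻¹ = kg·m²·s⁻³·A⁻²
Every term reduces to kg·m²·s⁻³·A⁻².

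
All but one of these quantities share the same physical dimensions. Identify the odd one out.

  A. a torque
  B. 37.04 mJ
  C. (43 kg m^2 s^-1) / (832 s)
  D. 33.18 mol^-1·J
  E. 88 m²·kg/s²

D.

In SI base units:
  A. [torque] = kg·m²·s⁻²
  B. J = N·m = kg·m²·s⁻²
  C. [kg·m²·s⁻¹] / [s] = kg·m²·s⁻²
  D. J·mol⁻¹ = N·m·mol⁻¹ = kg·m²·s⁻²·mol⁻¹
  E. kg·m²·s⁻²
All reduce to kg·m²·s⁻² except D., which is kg·m²·s⁻²·mol⁻¹.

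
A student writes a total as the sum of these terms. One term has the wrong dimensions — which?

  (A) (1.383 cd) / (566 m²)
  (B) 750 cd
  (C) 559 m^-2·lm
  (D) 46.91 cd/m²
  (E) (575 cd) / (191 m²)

(B)

Expand each in SI base units:
  (A) [cd] / [m²] = m⁻²·cd
  (B) cd
  (C) lm·m⁻² = cd·m⁻² = m⁻²·cd
  (D) cd·m⁻² = m⁻²·cd
  (E) [cd] / [m²] = m⁻²·cd
All reduce to m⁻²·cd except (B), which is cd.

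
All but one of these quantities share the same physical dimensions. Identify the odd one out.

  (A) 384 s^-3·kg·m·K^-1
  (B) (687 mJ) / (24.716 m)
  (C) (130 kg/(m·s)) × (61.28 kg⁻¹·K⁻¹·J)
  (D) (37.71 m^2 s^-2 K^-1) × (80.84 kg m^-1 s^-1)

In SI base units:
  (A) kg·m·s⁻³·K⁻¹
  (B) [kg·m²·s⁻²] / [m] = kg·m·s⁻²
  (C) [kg·m⁻¹·s⁻¹] · [m²·s⁻²·K⁻¹] = kg·m·s⁻³·K⁻¹
  (D) [m²·s⁻²·K⁻¹] · [kg·m⁻¹·s⁻¹] = kg·m·s⁻³·K⁻¹
All reduce to kg·m·s⁻³·K⁻¹ except (B), which is kg·m·s⁻².

(B)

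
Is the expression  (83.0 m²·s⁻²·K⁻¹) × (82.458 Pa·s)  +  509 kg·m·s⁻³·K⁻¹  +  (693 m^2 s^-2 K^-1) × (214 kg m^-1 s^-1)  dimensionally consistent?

Work out the base dimensions of each:
  (83.0 m²·s⁻²·K⁻¹) × (82.458 Pa·s):  [m²·s⁻²·K⁻¹] · [kg·m⁻¹·s⁻¹] = kg·m·s⁻³·K⁻¹
  509 kg·m·s⁻³·K⁻¹:  kg·m·s⁻³·K⁻¹
  (693 m^2 s^-2 K^-1) × (214 kg m^-1 s^-1):  [m²·s⁻²·K⁻¹] · [kg·m⁻¹·s⁻¹] = kg·m·s⁻³·K⁻¹
Every term reduces to kg·m·s⁻³·K⁻¹.

Yes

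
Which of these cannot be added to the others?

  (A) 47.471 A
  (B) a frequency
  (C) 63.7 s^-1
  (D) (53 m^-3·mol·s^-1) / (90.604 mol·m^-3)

Reduce each to base SI dimensions:
  (A) A
  (B) [frequency] = s⁻¹
  (C) s⁻¹
  (D) [m⁻³·s⁻¹·mol] / [m⁻³·mol] = s⁻¹
All reduce to s⁻¹ except (A), which is A.

(A)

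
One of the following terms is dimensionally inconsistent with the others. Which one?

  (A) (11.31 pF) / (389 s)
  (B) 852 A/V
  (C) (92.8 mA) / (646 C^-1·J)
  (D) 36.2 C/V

Expand each in SI base units:
  (A) [kg⁻¹·m⁻²·s⁴·A²] / [s] = kg⁻¹·m⁻²·s³·A²
  (B) A·V⁻¹ = A·(J·C⁻¹)⁻¹ = kg⁻¹·m⁻²·s³·A²
  (C) [A] / [kg·m²·s⁻³·A⁻¹] = kg⁻¹·m⁻²·s³·A²
  (D) C·V⁻¹ = s·A·(J·C⁻¹)⁻¹ = kg⁻¹·m⁻²·s⁴·A²
All reduce to kg⁻¹·m⁻²·s³·A² except (D), which is kg⁻¹·m⁻²·s⁴·A².

(D)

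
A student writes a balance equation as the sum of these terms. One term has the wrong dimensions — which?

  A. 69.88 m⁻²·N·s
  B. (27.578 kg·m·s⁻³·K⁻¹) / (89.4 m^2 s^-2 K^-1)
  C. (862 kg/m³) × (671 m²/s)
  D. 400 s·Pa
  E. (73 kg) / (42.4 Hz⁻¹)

E.

Expand each in SI base units:
  A. N·s·m⁻² = kg·m·s⁻²·s·m⁻² = kg·m⁻¹·s⁻¹
  B. [kg·m·s⁻³·K⁻¹] / [m²·s⁻²·K⁻¹] = kg·m⁻¹·s⁻¹
  C. [kg·m⁻³] · [m²·s⁻¹] = kg·m⁻¹·s⁻¹
  D. Pa·s = N·m⁻²·s = kg·m⁻¹·s⁻¹
  E. [kg] / [s] = kg·s⁻¹
All reduce to kg·m⁻¹·s⁻¹ except E., which is kg·s⁻¹.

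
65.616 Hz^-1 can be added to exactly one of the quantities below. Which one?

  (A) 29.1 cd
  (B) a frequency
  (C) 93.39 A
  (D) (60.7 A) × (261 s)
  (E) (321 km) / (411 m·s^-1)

(E)

Reference: Hz⁻¹ = (s⁻¹)⁻¹ = s.
Each option:
  (A) cd
  (B) [frequency] = s⁻¹
  (C) A
  (D) [A] · [s] = s·A
  (E) [m] / [m·s⁻¹] = s  ← same
Only (E) matches s.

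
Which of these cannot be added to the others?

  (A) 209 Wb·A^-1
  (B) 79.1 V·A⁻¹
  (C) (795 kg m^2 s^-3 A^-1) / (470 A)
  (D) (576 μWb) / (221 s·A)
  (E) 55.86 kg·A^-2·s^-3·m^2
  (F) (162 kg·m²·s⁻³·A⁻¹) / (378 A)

(A)

Work out the base dimensions of each:
  (A) Wb·A⁻¹ = V·s·A⁻¹ = kg·m²·s⁻²·A⁻²
  (B) V·A⁻¹ = J·C⁻¹·A⁻¹ = kg·m²·s⁻³·A⁻²
  (C) [kg·m²·s⁻³·A⁻¹] / [A] = kg·m²·s⁻³·A⁻²
  (D) [kg·m²·s⁻²·A⁻¹] / [s·A] = kg·m²·s⁻³·A⁻²
  (E) kg·m²·s⁻³·A⁻²
  (F) [kg·m²·s⁻³·A⁻¹] / [A] = kg·m²·s⁻³·A⁻²
All reduce to kg·m²·s⁻³·A⁻² except (A), which is kg·m²·s⁻²·A⁻².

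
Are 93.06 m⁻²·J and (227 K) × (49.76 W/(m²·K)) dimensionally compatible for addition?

Dimensions:
  93.06 m⁻²·J:  J·m⁻² = N·m·m⁻² = kg·s⁻²
  (227 K) × (49.76 W/(m²·K)):  [K] · [kg·s⁻³·K⁻¹] = kg·s⁻³
kg·s⁻² ≠ kg·s⁻³, so they cannot be added.

No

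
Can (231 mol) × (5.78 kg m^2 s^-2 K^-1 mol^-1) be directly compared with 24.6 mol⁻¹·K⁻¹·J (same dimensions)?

Work out the base dimensions of each:
  (231 mol) × (5.78 kg m^2 s^-2 K^-1 mol^-1):  [mol] · [kg·m²·s⁻²·K⁻¹·mol⁻¹] = kg·m²·s⁻²·K⁻¹
  24.6 mol⁻¹·K⁻¹·J:  J·mol⁻¹·K⁻¹ = N·m·mol⁻¹·K⁻¹ = kg·m²·s⁻²·K⁻¹·mol⁻¹
kg·m²·s⁻²·K⁻¹ ≠ kg·m²·s⁻²·K⁻¹·mol⁻¹, so they cannot be added.

No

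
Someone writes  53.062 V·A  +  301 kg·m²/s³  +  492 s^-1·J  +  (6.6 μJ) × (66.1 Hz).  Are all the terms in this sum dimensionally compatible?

Reduce each to base SI dimensions:
  53.062 V·A:  V·A = J·C⁻¹·A = kg·m²·s⁻³
  301 kg·m²/s³:  kg·m²·s⁻³
  492 s^-1·J:  J·s⁻¹ = N·m·s⁻¹ = kg·m²·s⁻³
  (6.6 μJ) × (66.1 Hz):  [kg·m²·s⁻²] · [s⁻¹] = kg·m²·s⁻³
Every term reduces to kg·m²·s⁻³.

Yes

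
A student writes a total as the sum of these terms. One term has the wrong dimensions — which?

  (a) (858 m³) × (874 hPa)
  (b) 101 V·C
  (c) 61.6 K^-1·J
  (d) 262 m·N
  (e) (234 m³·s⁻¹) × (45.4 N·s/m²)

(c)

Work out the base dimensions of each:
  (a) [m³] · [kg·m⁻¹·s⁻²] = kg·m²·s⁻²
  (b) C·V = s·A·J·C⁻¹ = kg·m²·s⁻²
  (c) J·K⁻¹ = N·m·K⁻¹ = kg·m²·s⁻²·K⁻¹
  (d) N·m = kg·m·s⁻²·m = kg·m²·s⁻²
  (e) [m³·s⁻¹] · [kg·m⁻¹·s⁻¹] = kg·m²·s⁻²
All reduce to kg·m²·s⁻² except (c), which is kg·m²·s⁻²·K⁻¹.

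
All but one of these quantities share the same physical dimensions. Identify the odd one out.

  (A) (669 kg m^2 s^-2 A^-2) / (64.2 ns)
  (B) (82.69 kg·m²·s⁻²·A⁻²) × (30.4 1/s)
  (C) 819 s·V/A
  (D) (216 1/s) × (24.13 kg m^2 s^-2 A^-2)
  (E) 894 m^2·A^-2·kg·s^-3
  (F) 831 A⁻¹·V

(C)

Expand each in SI base units:
  (A) [kg·m²·s⁻²·A⁻²] / [s] = kg·m²·s⁻³·A⁻²
  (B) [kg·m²·s⁻²·A⁻²] · [s⁻¹] = kg·m²·s⁻³·A⁻²
  (C) V·s·A⁻¹ = J·C⁻¹·s·A⁻¹ = kg·m²·s⁻²·A⁻²
  (D) [s⁻¹] · [kg·m²·s⁻²·A⁻²] = kg·m²·s⁻³·A⁻²
  (E) kg·m²·s⁻³·A⁻²
  (F) V·A⁻¹ = J·C⁻¹·A⁻¹ = kg·m²·s⁻³·A⁻²
All reduce to kg·m²·s⁻³·A⁻² except (C), which is kg·m²·s⁻²·A⁻².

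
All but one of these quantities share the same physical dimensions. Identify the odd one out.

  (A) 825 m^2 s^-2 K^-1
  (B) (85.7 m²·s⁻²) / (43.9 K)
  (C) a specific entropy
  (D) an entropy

(D)

Reduce each to base SI dimensions:
  (A) m²·s⁻²·K⁻¹
  (B) [m²·s⁻²] / [K] = m²·s⁻²·K⁻¹
  (C) [specific entropy] = m²·s⁻²·K⁻¹
  (D) [entropy] = kg·m²·s⁻²·K⁻¹
All reduce to m²·s⁻²·K⁻¹ except (D), which is kg·m²·s⁻²·K⁻¹.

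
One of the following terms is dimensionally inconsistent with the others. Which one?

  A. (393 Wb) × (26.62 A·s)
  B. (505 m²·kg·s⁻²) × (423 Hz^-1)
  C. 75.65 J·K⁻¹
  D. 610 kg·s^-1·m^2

Work out the base dimensions of each:
  A. [kg·m²·s⁻²·A⁻¹] · [s·A] = kg·m²·s⁻¹
  B. [kg·m²·s⁻²] · [s] = kg·m²·s⁻¹
  C. J·K⁻¹ = N·m·K⁻¹ = kg·m²·s⁻²·K⁻¹
  D. kg·m²·s⁻¹
All reduce to kg·m²·s⁻¹ except C., which is kg·m²·s⁻²·K⁻¹.

C.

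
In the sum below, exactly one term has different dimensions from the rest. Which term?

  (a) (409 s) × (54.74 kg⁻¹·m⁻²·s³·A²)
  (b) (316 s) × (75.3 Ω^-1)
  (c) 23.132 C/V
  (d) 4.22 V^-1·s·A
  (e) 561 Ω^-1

Reduce each to base SI dimensions:
  (a) [s] · [kg⁻¹·m⁻²·s³·A²] = kg⁻¹·m⁻²·s⁴·A²
  (b) [s] · [kg⁻¹·m⁻²·s³·A²] = kg⁻¹·m⁻²·s⁴·A²
  (c) C·V⁻¹ = s·A·(J·C⁻¹)⁻¹ = kg⁻¹·m⁻²·s⁴·A²
  (d) A·s·V⁻¹ = A·s·(J·C⁻¹)⁻¹ = kg⁻¹·m⁻²·s⁴·A²
  (e) Ω⁻¹ = (V·A⁻¹)⁻¹ = kg⁻¹·m⁻²·s³·A²
All reduce to kg⁻¹·m⁻²·s⁴·A² except (e), which is kg⁻¹·m⁻²·s³·A².

(e)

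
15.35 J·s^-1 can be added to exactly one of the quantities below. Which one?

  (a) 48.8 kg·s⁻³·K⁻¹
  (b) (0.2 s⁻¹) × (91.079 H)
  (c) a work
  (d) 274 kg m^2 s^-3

(d)

Reference: J·s⁻¹ = N·m·s⁻¹ = kg·m²·s⁻³.
Each option:
  (a) kg·s⁻³·K⁻¹
  (b) [s⁻¹] · [kg·m²·s⁻²·A⁻²] = kg·m²·s⁻³·A⁻²
  (c) [work] = kg·m²·s⁻²
  (d) kg·m²·s⁻³  ← same
Only (d) matches kg·m²·s⁻³.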